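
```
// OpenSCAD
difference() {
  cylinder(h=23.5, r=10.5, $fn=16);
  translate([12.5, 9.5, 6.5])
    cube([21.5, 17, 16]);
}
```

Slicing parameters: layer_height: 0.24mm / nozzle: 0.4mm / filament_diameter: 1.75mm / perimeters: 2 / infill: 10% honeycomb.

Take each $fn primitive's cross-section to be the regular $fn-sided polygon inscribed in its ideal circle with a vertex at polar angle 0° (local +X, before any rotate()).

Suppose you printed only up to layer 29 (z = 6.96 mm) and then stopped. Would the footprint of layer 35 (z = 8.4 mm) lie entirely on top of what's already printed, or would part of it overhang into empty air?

entirely on top

Compare the two slices. At z = 6.96: the r=10.5 cylinder contributes a regular 16-gon of circumradius 10.5 (area = (16/2)·10.500²·sin(360°/16) = 337.53 mm²); the cube at (12.5, 9.5) (footprint 21.5×17) is included at this height (area 365.50 mm²); Subtracting the remaining from the first: starting from the r=10.5 cylinder (337.53 mm²), the 21.5×17 cube at (12.5, 9.5) misses the remaining region (no effect) — area = 337.53 mm². At z = 8.4: the r=10.5 cylinder gives a regular 16-gon of circumradius 10.5 (constant along its height) (area = (16/2)·10.500²·sin(360°/16) = 337.53 mm²); the 21.5×17 cube at (12.5, 9.5) contributes its full rectangle (area 365.50 mm²); Taking the first minus the rest: starting from the r=10.5 cylinder (337.53 mm²), the 21.5×17 cube at (12.5, 9.5) misses the remaining region (no effect) — area = 337.53 mm². Checking containment: the cross-section at z = 8.4 is a subset of the cross-section at z = 6.96.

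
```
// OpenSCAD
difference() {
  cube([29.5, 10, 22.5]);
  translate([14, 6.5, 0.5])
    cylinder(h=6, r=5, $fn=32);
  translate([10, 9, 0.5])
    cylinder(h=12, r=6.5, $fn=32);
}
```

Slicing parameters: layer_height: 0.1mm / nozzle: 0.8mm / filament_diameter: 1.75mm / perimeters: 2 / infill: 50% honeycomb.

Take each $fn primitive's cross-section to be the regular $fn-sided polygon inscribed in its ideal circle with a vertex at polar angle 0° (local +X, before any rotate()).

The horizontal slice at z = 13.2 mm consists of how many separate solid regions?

1

At z = 13.2 mm: the cube is present — its section is the full 29.5×10 rectangle; the cylinder at (14, 6.5) is not intersected at this z (z outside [0.5, 6.5]); the cylinder at (10, 9) does not reach this height (z outside [0.5, 12.5]); Taking the first minus the rest: none of the subtracted shapes is present at this height, so the 29.5×10 cube is unchanged — 1 connected region. The result has 1 disconnected region.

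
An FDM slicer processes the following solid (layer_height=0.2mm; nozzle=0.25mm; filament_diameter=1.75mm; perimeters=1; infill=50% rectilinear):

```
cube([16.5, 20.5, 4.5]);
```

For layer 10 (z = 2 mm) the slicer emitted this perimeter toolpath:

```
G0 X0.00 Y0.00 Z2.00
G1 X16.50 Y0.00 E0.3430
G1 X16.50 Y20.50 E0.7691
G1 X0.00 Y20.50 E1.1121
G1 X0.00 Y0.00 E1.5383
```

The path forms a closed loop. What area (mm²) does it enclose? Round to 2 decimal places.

Apply the shoelace formula to the sequence of (X, Y) vertices; enclosed area = 338.25 mm².

338.25 mm²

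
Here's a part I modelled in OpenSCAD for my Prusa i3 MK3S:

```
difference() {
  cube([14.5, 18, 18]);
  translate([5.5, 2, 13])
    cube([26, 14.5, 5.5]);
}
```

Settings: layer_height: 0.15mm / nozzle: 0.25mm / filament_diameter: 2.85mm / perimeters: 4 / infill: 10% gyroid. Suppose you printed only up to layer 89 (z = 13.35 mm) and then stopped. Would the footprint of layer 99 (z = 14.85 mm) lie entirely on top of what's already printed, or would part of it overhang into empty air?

entirely on top

Compare the two slices. At z = 13.35: the 14.5×18 cube contributes its full rectangle (area 261.00 mm²); the cube at (5.5, 2) is present — its section is the full 26×14.5 rectangle (area 377.00 mm²); After the difference (first − rest): starting from the 14.5×18 cube (261.00 mm²), the 26×14.5 cube at (5.5, 2) partially overlaps it — only the 130.50 mm² overlap (of its 377.00 mm²) is removed, clipping the outline — area = 130.50 mm². At z = 14.85: the cube is present — its section is the full 14.5×18 rectangle (area 261.00 mm²); the 26×14.5 cube at (5.5, 2) contributes its full rectangle (area 377.00 mm²); Subtracting the remaining from the first: starting from the 14.5×18 cube (261.00 mm²), the 26×14.5 cube at (5.5, 2) partially overlaps it — only the 130.50 mm² overlap (of its 377.00 mm²) is removed, clipping the outline — area = 130.50 mm². Checking containment: the cross-section at z = 14.85 is a subset of the cross-section at z = 13.35.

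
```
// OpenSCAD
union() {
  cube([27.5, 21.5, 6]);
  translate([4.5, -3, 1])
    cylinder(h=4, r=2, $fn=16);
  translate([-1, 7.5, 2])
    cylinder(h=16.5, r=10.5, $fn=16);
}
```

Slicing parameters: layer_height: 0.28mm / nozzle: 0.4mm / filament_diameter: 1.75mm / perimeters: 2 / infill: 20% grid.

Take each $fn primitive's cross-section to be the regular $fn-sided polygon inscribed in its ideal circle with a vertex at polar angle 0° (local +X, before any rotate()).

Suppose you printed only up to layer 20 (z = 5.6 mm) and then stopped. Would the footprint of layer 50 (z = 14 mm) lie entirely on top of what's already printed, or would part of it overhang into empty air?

entirely on top

Compare the two slices. At z = 5.6: the 27.5×21.5 cube contributes its full rectangle (area 591.25 mm²); the cylinder at (4.5, -3) is absent (z outside [1, 5]); the r=10.5 cylinder at (-1, 7.5) contributes a regular 16-gon of circumradius 10.5 (area = (16/2)·10.500²·sin(360°/16) = 337.53 mm²); Combining (union): the regions partially overlap — summed areas 928.78 mm² minus the doubly-counted overlap 136.79 mm² gives 791.99 mm² — area = 791.99 mm². At z = 14: the cube does not reach this height (z outside [0, 6]); the cylinder at (4.5, -3) is not intersected at this z (z outside [1, 5]); the r=10.5 cylinder at (-1, 7.5) gives a regular 16-gon of circumradius 10.5 (constant along its height) (area = (16/2)·10.500²·sin(360°/16) = 337.53 mm²); Combining (union): only the r=10.5 cylinder at (-1, 7.5) is present, so the union is just that shape — area = 337.53 mm². Checking containment: the cross-section at z = 14 is a subset of the cross-section at z = 5.6.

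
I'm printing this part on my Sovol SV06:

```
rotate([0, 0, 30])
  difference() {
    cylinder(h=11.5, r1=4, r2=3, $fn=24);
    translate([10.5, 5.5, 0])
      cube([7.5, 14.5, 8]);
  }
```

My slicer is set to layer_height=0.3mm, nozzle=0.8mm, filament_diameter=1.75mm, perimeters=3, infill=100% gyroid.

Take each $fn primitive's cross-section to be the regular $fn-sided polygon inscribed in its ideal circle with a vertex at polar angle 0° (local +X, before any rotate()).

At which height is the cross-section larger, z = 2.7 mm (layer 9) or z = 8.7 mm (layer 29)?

layer 9 (z = 2.7 mm)

Layer 9 (z = 2.7): the cone: at t=0.235 of its height the radius interpolates to r₁+(r₂−r₁)t = 3.765, giving a regular 24-gon of that circumradius (area = (24/2)·3.765²·sin(360°/24) = 44.03 mm²); the cube at (10.5, 5.5) is present — its section is the full 7.5×14.5 rectangle (area 108.75 mm²); Subtracting the remaining from the first: starting from the cone (44.03 mm²), the 7.5×14.5 cube at (10.5, 5.5) misses the remaining region (no effect) — area = 44.03 mm²; (rotated 30° about Z; rotation is an isometry so areas/perimeters/island counts are preserved). So its area = 44.03 mm². Layer 29 (z = 8.7): the cone (r1=4→r2=3) has section circumradius 3.243 here — a regular 24-gon (area = (24/2)·3.243²·sin(360°/24) = 32.67 mm²); the cube at (10.5, 5.5) is not intersected at this z (z outside [0, 8]); Subtracting the remaining from the first: none of the subtracted shapes is present at this height, so the cone is unchanged — area = 32.67 mm²; (rotated 30° about Z; rotation is an isometry so areas/perimeters/island counts are preserved). So its area = 32.67 mm². Layer 9 is larger (44.03 vs 32.67 mm²).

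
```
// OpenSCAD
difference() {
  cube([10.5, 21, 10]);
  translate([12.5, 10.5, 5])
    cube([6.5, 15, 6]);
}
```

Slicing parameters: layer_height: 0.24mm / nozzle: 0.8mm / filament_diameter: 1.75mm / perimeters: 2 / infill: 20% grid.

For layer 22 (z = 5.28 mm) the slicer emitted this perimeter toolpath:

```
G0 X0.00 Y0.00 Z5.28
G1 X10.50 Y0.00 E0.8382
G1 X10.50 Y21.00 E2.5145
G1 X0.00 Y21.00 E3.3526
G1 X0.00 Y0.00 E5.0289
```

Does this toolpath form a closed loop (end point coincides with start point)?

yes

Start point (G0): (0.00, 0.00). End point (last G1): the path returns to the start — closed.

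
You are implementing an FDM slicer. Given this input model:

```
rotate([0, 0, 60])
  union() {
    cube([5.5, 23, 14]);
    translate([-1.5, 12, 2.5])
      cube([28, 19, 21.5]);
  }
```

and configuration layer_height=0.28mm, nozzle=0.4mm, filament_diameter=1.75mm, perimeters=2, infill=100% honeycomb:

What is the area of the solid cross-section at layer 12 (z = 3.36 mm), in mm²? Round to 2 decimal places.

At z = 3.36 mm: the cube (footprint 5.5×23) is included at this height (area 126.50 mm²); the cube at (-1.5, 12) (footprint 28×19) is included at this height (area 532.00 mm²); Taking the union: the regions partially overlap — summed areas 658.50 mm² minus the doubly-counted overlap 60.50 mm² gives 598.00 mm² — area = 598.00 mm²; (rotated 60° about Z; rotation is an isometry so areas/perimeters/island counts are preserved). Overall, the cross-section is a single solid region. Net area = 598.00 mm².

598.00 mm²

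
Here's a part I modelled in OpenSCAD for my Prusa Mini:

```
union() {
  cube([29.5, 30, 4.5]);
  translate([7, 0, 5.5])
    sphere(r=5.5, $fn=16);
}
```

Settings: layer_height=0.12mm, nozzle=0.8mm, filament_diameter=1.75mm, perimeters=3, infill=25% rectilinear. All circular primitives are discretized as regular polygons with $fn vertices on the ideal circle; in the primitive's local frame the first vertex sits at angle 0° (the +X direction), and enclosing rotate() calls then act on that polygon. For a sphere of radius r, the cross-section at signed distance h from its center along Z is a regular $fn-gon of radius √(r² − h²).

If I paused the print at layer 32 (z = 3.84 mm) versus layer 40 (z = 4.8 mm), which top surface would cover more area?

layer 32 (z = 3.84 mm)

Layer 32 (z = 3.84): the cube is present — its section is the full 29.5×30 rectangle (area 885.00 mm²); the sphere at (7, 0): section is a regular 16-gon, circumradius = √(r²−h²) = √(5.5²−1.66²) = 5.244 (area = (16/2)·5.244²·sin(360°/16) = 84.17 mm²); Combining (union): the regions partially overlap — summed areas 969.17 mm² minus the doubly-counted overlap 42.09 mm² gives 927.09 mm² — area = 927.09 mm². So its area = 927.09 mm². Layer 40 (z = 4.8): the cube does not reach this height (z outside [0, 4.5]); the sphere at (7, 0): section is a regular 16-gon, circumradius = √(r²−h²) = √(5.5²−0.7²) = 5.455 (area = (16/2)·5.455²·sin(360°/16) = 91.11 mm²); Taking the union: only the r=5.5 sphere at (7, 0) is present, so the union is just that shape — area = 91.11 mm². So its area = 91.11 mm². Layer 32 is larger (927.09 vs 91.11 mm²).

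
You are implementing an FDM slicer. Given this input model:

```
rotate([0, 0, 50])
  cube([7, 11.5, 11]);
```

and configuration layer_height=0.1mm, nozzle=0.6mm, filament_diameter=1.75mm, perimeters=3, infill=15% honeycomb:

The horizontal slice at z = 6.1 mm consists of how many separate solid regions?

1

At z = 6.1 mm: the 7×11.5 cube contributes its full rectangle; (rotated 50° about Z; rotation is an isometry so areas/perimeters/island counts are preserved). The result has 1 disconnected region.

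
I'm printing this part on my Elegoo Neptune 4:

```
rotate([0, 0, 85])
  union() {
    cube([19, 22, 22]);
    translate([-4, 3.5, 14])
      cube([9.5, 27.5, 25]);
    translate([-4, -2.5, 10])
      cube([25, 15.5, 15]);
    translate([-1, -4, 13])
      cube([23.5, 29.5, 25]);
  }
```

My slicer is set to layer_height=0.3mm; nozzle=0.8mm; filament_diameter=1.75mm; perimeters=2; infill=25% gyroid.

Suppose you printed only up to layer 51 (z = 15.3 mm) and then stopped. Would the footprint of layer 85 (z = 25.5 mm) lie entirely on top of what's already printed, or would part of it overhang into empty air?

Compare the two slices. At z = 15.3: the 19×22 cube contributes its full rectangle (area 418.00 mm²); the cube at (-4, 3.5) (footprint 9.5×27.5) is included at this height (area 261.25 mm²); the cube at (-4, -2.5) is present — its section is the full 25×15.5 rectangle (area 387.50 mm²); the cube at (-1, -4) is present — its section is the full 23.5×29.5 rectangle (area 693.25 mm²); Combining (union): the regions partially overlap — summed areas 1760.00 mm² minus the doubly-counted overlap 930.50 mm² gives 829.50 mm² — area = 829.50 mm²; (rotated 85° about Z; rotation is an isometry so areas/perimeters/island counts are preserved). At z = 25.5: the cube is absent (z outside [0, 22]); the 9.5×27.5 cube at (-4, 3.5) contributes its full rectangle (area 261.25 mm²); the cube at (-4, -2.5) does not reach this height (z outside [10, 25]); the cube at (-1, -4) is present — its section is the full 23.5×29.5 rectangle (area 693.25 mm²); Combining (union): the regions partially overlap — summed areas 954.50 mm² minus the doubly-counted overlap 143.00 mm² gives 811.50 mm² — area = 811.50 mm²; (rotated 85° about Z; rotation is an isometry so areas/perimeters/island counts are preserved). Checking containment: the cross-section at z = 25.5 is a subset of the cross-section at z = 15.3.

entirely on top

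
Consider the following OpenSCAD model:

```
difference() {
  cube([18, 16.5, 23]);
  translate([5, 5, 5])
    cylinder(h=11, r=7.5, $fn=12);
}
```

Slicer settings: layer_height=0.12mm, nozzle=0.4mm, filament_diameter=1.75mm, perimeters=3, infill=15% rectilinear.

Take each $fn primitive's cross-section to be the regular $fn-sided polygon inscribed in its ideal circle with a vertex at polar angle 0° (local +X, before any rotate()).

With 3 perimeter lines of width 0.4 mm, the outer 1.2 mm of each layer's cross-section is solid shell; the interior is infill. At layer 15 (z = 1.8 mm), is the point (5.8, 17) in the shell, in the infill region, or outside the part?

outside

At z = 1.8 mm: the cube (footprint 18×16.5) is included at this height; the cylinder at (5, 5) is not intersected at this z (z outside [5, 16]); After the difference (first − rest): none of the subtracted shapes is present at this height, so the 18×16.5 cube is unchanged — 1 connected region. Overall, the cross-section is a single solid region. The nearest boundary edge runs (18.00, 16.50)→(0.00, 16.50); distance from the point to it = 0.50 mm. The point is not inside any of the regions above, so it lies outside the cross-section (0.50 mm from the nearest boundary).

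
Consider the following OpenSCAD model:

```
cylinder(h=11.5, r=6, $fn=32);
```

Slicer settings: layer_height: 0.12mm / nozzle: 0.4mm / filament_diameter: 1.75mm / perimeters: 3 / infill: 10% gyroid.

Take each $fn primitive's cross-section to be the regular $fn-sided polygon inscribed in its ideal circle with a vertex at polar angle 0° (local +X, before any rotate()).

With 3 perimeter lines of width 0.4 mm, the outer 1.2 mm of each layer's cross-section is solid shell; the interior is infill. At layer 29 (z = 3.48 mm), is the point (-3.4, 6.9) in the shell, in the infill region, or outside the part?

outside

At z = 3.48 mm: the r=6 cylinder gives a regular 32-gon of circumradius 6 (constant along its height). Overall, the cross-section is a single solid region. The nearest boundary edge runs (-2.30, 5.54)→(-3.33, 4.99); distance from the point to it = 1.72 mm. The point is not inside any of the regions above, so it lies outside the cross-section (1.72 mm from the nearest boundary).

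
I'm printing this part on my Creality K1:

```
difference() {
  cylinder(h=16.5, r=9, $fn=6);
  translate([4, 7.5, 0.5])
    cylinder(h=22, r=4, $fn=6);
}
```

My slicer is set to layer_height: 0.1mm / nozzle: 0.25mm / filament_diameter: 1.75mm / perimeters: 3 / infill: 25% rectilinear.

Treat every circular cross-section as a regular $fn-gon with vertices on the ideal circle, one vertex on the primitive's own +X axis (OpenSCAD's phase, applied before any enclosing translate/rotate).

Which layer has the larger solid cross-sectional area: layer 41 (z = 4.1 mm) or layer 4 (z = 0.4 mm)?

layer 4 (z = 0.4 mm)

Layer 41 (z = 4.1): the r=9 cylinder gives a regular 6-gon of circumradius 9 (constant along its height) (area = (6/2)·9.000²·sin(360°/6) = 210.44 mm²); the r=4 cylinder at (4, 7.5) contributes a regular 6-gon of circumradius 4 (area = (6/2)·4.000²·sin(360°/6) = 41.57 mm²); After the difference (first − rest): starting from the r=9 cylinder (210.44 mm²), the r=4 cylinder at (4, 7.5) partially overlaps it — only the 17.31 mm² overlap (of its 41.57 mm²) is removed, clipping the outline — area = 193.14 mm². So its area = 193.14 mm². Layer 4 (z = 0.4): the cylinder: section is a regular 6-gon, circumradius r=9 (area = (6/2)·9.000²·sin(360°/6) = 210.44 mm²); the cylinder at (4, 7.5) does not reach this height (z outside [0.5, 22.5]); After the difference (first − rest): none of the subtracted shapes is present at this height, so the r=9 cylinder is unchanged — area = 210.44 mm². So its area = 210.44 mm². Layer 4 is larger (210.44 vs 193.14 mm²).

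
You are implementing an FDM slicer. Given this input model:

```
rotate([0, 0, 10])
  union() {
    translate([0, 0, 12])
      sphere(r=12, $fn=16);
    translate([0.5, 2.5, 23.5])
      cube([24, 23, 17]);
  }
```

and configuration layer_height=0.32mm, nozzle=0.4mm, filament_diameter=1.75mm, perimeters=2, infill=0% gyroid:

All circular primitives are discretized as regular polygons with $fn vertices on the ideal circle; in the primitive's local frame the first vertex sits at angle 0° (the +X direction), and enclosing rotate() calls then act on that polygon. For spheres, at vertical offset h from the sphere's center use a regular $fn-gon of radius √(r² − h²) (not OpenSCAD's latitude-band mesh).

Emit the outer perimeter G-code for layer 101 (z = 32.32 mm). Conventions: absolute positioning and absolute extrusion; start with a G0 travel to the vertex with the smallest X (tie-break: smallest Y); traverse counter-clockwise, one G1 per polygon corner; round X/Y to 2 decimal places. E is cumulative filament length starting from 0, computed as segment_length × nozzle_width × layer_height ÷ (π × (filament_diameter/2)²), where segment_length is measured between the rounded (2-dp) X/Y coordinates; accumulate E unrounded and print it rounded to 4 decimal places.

G0 X-3.94 Y25.20 Z32.32
G1 X0.06 Y2.55 E1.2240
G1 X23.69 Y6.72 E2.5009
G1 X19.70 Y29.37 E3.7248
G1 X-3.94 Y25.20 E5.0023

At z = 32.32 mm: the sphere is not intersected at this z (|z−center|=20.320 > r=12); the cube at (0.5, 2.5) (footprint 24×23) is included at this height; Combining (union): only the 24×23 cube at (0.5, 2.5) is present, so the union is just that shape — 1 connected region; (rotated 10° about Z; rotation is an isometry so areas/perimeters/island counts are preserved). The outline is a single polygon with 4 vertices. Extrusion per mm of travel: 0.4 × 0.32 / (π × 0.875²) = 0.053216. Accumulating E over each segment gives final E = 5.0023.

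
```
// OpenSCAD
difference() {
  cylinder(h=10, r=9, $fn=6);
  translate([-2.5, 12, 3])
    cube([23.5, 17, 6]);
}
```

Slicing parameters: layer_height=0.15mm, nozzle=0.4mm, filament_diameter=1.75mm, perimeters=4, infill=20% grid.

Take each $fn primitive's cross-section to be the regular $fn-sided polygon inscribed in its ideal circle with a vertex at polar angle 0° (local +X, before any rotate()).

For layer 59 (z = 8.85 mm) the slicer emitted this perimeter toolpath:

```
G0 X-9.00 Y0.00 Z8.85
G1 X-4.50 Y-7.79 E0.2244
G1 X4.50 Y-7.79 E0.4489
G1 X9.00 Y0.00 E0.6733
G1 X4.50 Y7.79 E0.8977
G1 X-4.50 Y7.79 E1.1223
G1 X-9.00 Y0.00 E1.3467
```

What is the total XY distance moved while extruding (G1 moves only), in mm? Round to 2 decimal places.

Sum the Euclidean lengths of each G1 segment: total = 53.99 mm.

53.99 mm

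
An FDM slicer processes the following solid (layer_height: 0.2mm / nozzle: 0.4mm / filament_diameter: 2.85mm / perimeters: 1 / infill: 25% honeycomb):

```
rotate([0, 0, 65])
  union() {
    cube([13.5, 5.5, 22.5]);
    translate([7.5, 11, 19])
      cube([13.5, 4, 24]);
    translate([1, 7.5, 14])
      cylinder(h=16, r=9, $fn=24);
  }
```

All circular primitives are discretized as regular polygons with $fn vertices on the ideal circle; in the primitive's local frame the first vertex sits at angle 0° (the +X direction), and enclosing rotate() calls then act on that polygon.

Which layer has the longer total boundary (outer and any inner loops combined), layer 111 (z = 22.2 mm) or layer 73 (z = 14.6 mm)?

Layer 111 (z = 22.2): the 13.5×5.5 cube contributes its full rectangle (perimeter 38.00 mm); the cube at (7.5, 11) is present — its section is the full 13.5×4 rectangle (perimeter 35.00 mm); the r=9 cylinder at (1, 7.5) contributes a regular 24-gon of circumradius 9 (perimeter = 2·24·9.000·sin(180°/24) = 56.39 mm); Taking the union: the regions partially overlap (shared area 48.44 mm²), so the edge portions inside another operand are dropped and the merged outline is re-measured after clipping — boundary = 93.77 mm; (rotated 65° about Z; rotation is an isometry so areas/perimeters/island counts are preserved). So its perimeter = 93.77 mm. Layer 73 (z = 14.6): the cube (footprint 13.5×5.5) is included at this height (perimeter 38.00 mm); the cube at (7.5, 11) is not intersected at this z (z outside [19, 43]); the cylinder at (1, 7.5): section is a regular 24-gon, circumradius r=9 (perimeter = 2·24·9.000·sin(180°/24) = 56.39 mm); Combining (union): the regions partially overlap (shared area 45.85 mm²), so the edge portions inside another operand are dropped and the merged outline is re-measured after clipping — boundary = 66.37 mm; (rotated 65° about Z; rotation is an isometry so areas/perimeters/island counts are preserved). So its perimeter = 66.37 mm. Layer 111 is larger (93.77 vs 66.37 mm).

layer 111 (z = 22.2 mm)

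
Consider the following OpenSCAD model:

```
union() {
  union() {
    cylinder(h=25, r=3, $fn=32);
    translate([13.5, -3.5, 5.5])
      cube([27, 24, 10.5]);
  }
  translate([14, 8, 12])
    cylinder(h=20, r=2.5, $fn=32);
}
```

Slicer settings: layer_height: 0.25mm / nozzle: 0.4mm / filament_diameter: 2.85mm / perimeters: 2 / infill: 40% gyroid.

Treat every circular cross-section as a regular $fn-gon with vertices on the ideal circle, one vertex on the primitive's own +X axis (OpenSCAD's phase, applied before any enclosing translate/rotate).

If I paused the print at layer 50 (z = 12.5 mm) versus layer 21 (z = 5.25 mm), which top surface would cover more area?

Layer 50 (z = 12.5): the r=3 cylinder contributes a regular 32-gon of circumradius 3 (area = (32/2)·3.000²·sin(360°/32) = 28.09 mm²); the cube at (13.5, -3.5) is present — its section is the full 27×24 rectangle (area 648.00 mm²); Merging all regions: the 2 present regions are separate (no shared area or edge), so areas and boundary lengths simply add and each stays a separate island — area = 676.09 mm²; the r=2.5 cylinder at (14, 8) contributes a regular 32-gon of circumradius 2.5 (area = (32/2)·2.500²·sin(360°/32) = 19.51 mm²); Taking the union: the regions partially overlap — summed areas 695.60 mm² minus the doubly-counted overlap 12.23 mm² gives 683.37 mm² — area = 683.37 mm². So its area = 683.37 mm². Layer 21 (z = 5.25): the r=3 cylinder gives a regular 32-gon of circumradius 3 (constant along its height) (area = (32/2)·3.000²·sin(360°/32) = 28.09 mm²); the cube at (13.5, -3.5) is absent (z outside [5.5, 16]); Taking the union: only the r=3 cylinder is present, so the union is just that shape — area = 28.09 mm²; the cylinder at (14, 8) is absent (z outside [12, 32]); Combining (union): only that combined region is present, so the union is just that shape — area = 28.09 mm². So its area = 28.09 mm². Layer 50 is larger (683.37 vs 28.09 mm²).

layer 50 (z = 12.5 mm)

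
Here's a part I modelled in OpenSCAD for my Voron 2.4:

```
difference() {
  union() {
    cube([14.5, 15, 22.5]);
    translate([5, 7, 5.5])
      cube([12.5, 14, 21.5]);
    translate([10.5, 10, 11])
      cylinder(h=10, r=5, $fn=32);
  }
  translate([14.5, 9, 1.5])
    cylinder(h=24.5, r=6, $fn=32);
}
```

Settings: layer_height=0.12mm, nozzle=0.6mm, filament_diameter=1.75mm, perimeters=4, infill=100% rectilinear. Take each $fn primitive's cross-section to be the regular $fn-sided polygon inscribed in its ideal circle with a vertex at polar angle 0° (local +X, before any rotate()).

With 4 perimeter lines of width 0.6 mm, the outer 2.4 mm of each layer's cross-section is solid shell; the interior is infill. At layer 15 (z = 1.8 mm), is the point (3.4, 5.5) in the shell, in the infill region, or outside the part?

At z = 1.8 mm: the cube is present — its section is the full 14.5×15 rectangle; the cube at (5, 7) is absent (z outside [5.5, 27]); the cylinder at (10.5, 10) does not reach this height (z outside [11, 21]); Combining (union): only the 14.5×15 cube is present, so the union is just that shape — 1 connected region; the r=6 cylinder at (14.5, 9) gives a regular 32-gon of circumradius 6 (constant along its height); After the difference (first − rest): starting from that combined region, the r=6 cylinder at (14.5, 9) partially overlaps it — only the 56.19 mm² overlap (of its 112.37 mm²) is removed, clipping the outline — 1 connected region. Overall, the cross-section is a single solid region. The nearest boundary edge runs (0.00, 0.00)→(0.00, 15.00); distance from the point to it = 3.40 mm. The point is inside the cross-section and 3.40 mm from the nearest boundary — more than the 2.4 mm shell width (4 × 0.6), so it's in the infill interior.

infill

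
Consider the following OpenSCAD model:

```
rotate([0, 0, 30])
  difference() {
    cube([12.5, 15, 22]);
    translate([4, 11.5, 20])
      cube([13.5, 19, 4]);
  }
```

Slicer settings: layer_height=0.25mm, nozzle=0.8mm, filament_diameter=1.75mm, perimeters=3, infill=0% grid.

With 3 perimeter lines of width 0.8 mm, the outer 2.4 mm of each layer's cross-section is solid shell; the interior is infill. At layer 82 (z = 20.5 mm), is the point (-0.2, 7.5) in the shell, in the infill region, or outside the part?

At z = 20.5 mm: the 12.5×15 cube contributes its full rectangle; the cube at (4, 11.5) (footprint 13.5×19) is included at this height; After the difference (first − rest): starting from the 12.5×15 cube, the 13.5×19 cube at (4, 11.5) partially overlaps it — only the 29.75 mm² overlap (of its 256.50 mm²) is removed, clipping the outline — 1 connected region; (whole slice rotated 30° about Z — lengths, areas and connectivity unchanged). Overall, the cross-section is a single solid region. Undo the 30° rotation: the query point maps to (3.577, 6.595) in the un-rotated model frame. The nearest boundary edge runs (0.00, 0.00)→(0.00, 15.00); distance from the point to it = 3.58 mm. The point is inside the cross-section and 3.58 mm from the nearest boundary — more than the 2.4 mm shell width (3 × 0.8), so it's in the infill interior.

infill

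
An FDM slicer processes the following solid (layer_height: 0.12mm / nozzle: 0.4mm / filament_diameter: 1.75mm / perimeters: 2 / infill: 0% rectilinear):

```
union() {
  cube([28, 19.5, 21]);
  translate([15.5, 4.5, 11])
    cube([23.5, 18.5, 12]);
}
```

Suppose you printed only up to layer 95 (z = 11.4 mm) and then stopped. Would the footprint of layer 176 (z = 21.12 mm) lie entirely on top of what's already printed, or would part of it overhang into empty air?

entirely on top

Compare the two slices. At z = 11.4: the 28×19.5 cube contributes its full rectangle (area 546.00 mm²); the cube at (15.5, 4.5) is present — its section is the full 23.5×18.5 rectangle (area 434.75 mm²); Combining (union): the regions partially overlap — summed areas 980.75 mm² minus the doubly-counted overlap 187.50 mm² gives 793.25 mm² — area = 793.25 mm². At z = 21.12: the cube is absent (z outside [0, 21]); the cube at (15.5, 4.5) is present — its section is the full 23.5×18.5 rectangle (area 434.75 mm²); Taking the union: only the 23.5×18.5 cube at (15.5, 4.5) is present, so the union is just that shape — area = 434.75 mm². Checking containment: the cross-section at z = 21.12 is a subset of the cross-section at z = 11.4.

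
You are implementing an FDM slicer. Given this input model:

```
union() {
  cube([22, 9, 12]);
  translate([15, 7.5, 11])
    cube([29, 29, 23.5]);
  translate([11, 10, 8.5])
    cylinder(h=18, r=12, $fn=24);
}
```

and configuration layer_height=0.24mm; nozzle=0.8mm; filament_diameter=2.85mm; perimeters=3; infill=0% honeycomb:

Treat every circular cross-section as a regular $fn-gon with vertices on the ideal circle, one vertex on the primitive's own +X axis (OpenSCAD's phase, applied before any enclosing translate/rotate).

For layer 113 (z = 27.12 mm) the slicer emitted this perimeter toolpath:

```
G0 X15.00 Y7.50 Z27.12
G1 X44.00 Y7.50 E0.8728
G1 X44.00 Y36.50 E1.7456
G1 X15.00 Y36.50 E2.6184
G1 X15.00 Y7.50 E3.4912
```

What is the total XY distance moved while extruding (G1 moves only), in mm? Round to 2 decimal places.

Sum the Euclidean lengths of each G1 segment: total = 116.00 mm.

116.00 mm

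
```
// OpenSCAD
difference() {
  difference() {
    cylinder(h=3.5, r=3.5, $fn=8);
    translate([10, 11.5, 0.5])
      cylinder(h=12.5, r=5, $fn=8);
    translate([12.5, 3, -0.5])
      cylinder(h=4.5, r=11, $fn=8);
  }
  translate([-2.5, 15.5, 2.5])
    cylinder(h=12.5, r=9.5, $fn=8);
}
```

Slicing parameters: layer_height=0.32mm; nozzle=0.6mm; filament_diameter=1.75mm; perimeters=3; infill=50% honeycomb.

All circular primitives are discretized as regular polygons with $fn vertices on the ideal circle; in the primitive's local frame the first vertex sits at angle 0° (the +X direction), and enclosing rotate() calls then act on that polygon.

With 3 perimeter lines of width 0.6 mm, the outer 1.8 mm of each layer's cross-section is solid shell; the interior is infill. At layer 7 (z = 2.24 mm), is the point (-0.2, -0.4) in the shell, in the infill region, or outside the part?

At z = 2.24 mm: the cylinder: section is a regular 8-gon, circumradius r=3.5; the cylinder at (10, 11.5): section is a regular 8-gon, circumradius r=5; the cylinder at (12.5, 3): section is a regular 8-gon, circumradius r=11; Taking the first minus the rest: starting from the r=3.5 cylinder, the r=5 cylinder at (10, 11.5) misses the remaining region (no effect); the r=11 cylinder at (12.5, 3) partially overlaps it — only the 2.36 mm² overlap (of its 342.24 mm²) is removed, clipping the outline — 1 connected region; the cylinder at (-2.5, 15.5) is not intersected at this z (z outside [2.5, 15]); Taking the first minus the rest: none of the subtracted shapes is present at this height, so that combined region is unchanged — 1 connected region. Overall, the cross-section is a single solid region. The nearest boundary edge runs (-0.00, -3.50)→(-2.47, -2.47); distance from the point to it = 2.79 mm. The point is inside the cross-section and 2.79 mm from the nearest boundary — more than the 1.8 mm shell width (3 × 0.6), so it's in the infill interior.

infill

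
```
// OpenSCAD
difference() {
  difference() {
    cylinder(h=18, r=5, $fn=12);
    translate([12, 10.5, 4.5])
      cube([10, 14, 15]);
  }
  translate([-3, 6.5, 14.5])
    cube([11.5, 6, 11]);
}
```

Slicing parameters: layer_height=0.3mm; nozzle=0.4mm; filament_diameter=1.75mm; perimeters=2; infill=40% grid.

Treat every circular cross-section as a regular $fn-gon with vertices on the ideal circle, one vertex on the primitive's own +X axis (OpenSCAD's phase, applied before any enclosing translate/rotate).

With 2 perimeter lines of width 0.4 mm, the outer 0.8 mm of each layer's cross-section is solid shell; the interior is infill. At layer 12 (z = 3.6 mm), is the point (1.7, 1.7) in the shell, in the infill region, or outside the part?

At z = 3.6 mm: the r=5 cylinder contributes a regular 12-gon of circumradius 5; the cube at (12, 10.5) is absent (z outside [4.5, 19.5]); Taking the first minus the rest: none of the subtracted shapes is present at this height, so the r=5 cylinder is unchanged — 1 connected region; the cube at (-3, 6.5) is absent (z outside [14.5, 25.5]); Subtracting the remaining from the first: none of the subtracted shapes is present at this height, so the result so far is unchanged — 1 connected region. Overall, the cross-section is a single solid region. The nearest boundary edge runs (4.33, 2.50)→(2.50, 4.33); distance from the point to it = 2.43 mm. The point is inside the cross-section and 2.43 mm from the nearest boundary — more than the 0.8 mm shell width (2 × 0.4), so it's in the infill interior.

infill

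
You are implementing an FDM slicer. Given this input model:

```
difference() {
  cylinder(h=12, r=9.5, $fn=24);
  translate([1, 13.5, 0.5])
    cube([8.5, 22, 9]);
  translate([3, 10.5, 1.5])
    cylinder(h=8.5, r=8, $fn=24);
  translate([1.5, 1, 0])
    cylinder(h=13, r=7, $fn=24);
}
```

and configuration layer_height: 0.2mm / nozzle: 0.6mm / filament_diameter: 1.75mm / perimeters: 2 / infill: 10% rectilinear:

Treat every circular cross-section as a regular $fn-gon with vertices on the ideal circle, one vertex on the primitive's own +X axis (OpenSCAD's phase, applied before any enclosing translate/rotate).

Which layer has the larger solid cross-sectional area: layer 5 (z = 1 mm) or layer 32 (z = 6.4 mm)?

layer 5 (z = 1 mm)

Layer 5 (z = 1): the cylinder: section is a regular 24-gon, circumradius r=9.5 (area = (24/2)·9.500²·sin(360°/24) = 280.30 mm²); the cube at (1, 13.5) is present — its section is the full 8.5×22 rectangle (area 187.00 mm²); the cylinder at (3, 10.5) does not reach this height (z outside [1.5, 10]); the cylinder at (1.5, 1): section is a regular 24-gon, circumradius r=7 (area = (24/2)·7.000²·sin(360°/24) = 152.19 mm²); Taking the first minus the rest: starting from the r=9.5 cylinder (280.30 mm²), the 8.5×22 cube at (1, 13.5) misses the remaining region (no effect); the r=7 cylinder at (1.5, 1) lies wholly inside it (removes its full 152.19 mm² and its 43.86 mm outline becomes a hole wall) — area = 128.12 mm². So its area = 128.12 mm². Layer 32 (z = 6.4): the cylinder: section is a regular 24-gon, circumradius r=9.5 (area = (24/2)·9.500²·sin(360°/24) = 280.30 mm²); the 8.5×22 cube at (1, 13.5) contributes its full rectangle (area 187.00 mm²); the r=8 cylinder at (3, 10.5) gives a regular 24-gon of circumradius 8 (constant along its height) (area = (24/2)·8.000²·sin(360°/24) = 198.77 mm²); the r=7 cylinder at (1.5, 1) contributes a regular 24-gon of circumradius 7 (area = (24/2)·7.000²·sin(360°/24) = 152.19 mm²); Subtracting the remaining from the first: starting from the r=9.5 cylinder (280.30 mm²), the 8.5×22 cube at (1, 13.5) misses the remaining region (no effect); the r=8 cylinder at (3, 10.5) partially overlaps it — only the 60.72 mm² overlap (of its 198.77 mm²) is removed, clipping the outline; the r=7 cylinder at (1.5, 1) partially overlaps it — only the 110.40 mm² overlap (of its 152.19 mm²) is removed, clipping the outline — area = 109.19 mm². So its area = 109.19 mm². Layer 5 is larger (128.12 vs 109.19 mm²).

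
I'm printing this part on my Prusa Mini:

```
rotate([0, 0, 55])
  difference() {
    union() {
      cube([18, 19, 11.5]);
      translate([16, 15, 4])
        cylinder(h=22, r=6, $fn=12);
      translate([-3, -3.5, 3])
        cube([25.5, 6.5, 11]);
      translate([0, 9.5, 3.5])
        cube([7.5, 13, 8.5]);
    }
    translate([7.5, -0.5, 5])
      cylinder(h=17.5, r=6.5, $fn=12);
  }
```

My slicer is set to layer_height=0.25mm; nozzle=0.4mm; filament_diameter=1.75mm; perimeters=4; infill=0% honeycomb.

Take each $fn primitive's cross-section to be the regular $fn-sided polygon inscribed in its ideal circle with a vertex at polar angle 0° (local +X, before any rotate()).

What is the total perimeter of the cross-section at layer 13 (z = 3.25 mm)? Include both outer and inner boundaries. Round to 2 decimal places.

96.00 mm

At z = 3.25 mm: the 18×19 cube contributes its full rectangle (perimeter 74.00 mm); the cylinder at (16, 15) is absent (z outside [4, 26]); the 25.5×6.5 cube at (-3, -3.5) contributes its full rectangle (perimeter 64.00 mm); the cube at (0, 9.5) is not intersected at this z (z outside [3.5, 12]); Merging all regions: the regions partially overlap (shared area 54.00 mm²), so the edge portions inside another operand are dropped and the merged outline is re-measured after clipping — boundary = 96.00 mm; the cylinder at (7.5, -0.5) is absent (z outside [5, 22.5]); After the difference (first − rest): none of the subtracted shapes is present at this height, so that combined region is unchanged — boundary = 96.00 mm; (rotated 55° about Z; rotation is an isometry so areas/perimeters/island counts are preserved). Overall, the cross-section is a single solid region. Total boundary length (outer) = 96.00 mm.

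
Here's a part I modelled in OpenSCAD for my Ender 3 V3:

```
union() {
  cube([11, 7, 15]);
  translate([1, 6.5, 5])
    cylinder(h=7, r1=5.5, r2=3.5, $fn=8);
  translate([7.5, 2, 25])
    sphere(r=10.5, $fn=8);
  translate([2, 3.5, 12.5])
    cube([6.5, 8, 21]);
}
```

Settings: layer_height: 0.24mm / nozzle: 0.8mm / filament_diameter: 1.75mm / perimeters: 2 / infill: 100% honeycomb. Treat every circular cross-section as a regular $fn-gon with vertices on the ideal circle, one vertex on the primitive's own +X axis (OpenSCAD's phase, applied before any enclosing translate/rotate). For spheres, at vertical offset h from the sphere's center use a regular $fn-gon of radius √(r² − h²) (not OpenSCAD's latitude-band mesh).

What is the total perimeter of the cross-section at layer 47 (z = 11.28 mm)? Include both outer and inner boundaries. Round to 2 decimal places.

43.10 mm

At z = 11.28 mm: the cube is present — its section is the full 11×7 rectangle (perimeter 36.00 mm); the cone at (1, 6.5): at t=0.897 of its height the radius interpolates to r₁+(r₂−r₁)t = 3.706, giving a regular 8-gon of that circumradius (perimeter = 2·8·3.706·sin(180°/8) = 22.69 mm); the sphere at (7.5, 2) does not reach this height (|z−center|=13.720 > r=10.5); the cube at (2, 3.5) does not reach this height (z outside [12.5, 33.5]); Taking the union: the regions partially overlap (shared area 15.51 mm²), so the edge portions inside another operand are dropped and the merged outline is re-measured after clipping — boundary = 43.10 mm. Overall, the cross-section is a single solid region. Total boundary length (outer) = 43.10 mm.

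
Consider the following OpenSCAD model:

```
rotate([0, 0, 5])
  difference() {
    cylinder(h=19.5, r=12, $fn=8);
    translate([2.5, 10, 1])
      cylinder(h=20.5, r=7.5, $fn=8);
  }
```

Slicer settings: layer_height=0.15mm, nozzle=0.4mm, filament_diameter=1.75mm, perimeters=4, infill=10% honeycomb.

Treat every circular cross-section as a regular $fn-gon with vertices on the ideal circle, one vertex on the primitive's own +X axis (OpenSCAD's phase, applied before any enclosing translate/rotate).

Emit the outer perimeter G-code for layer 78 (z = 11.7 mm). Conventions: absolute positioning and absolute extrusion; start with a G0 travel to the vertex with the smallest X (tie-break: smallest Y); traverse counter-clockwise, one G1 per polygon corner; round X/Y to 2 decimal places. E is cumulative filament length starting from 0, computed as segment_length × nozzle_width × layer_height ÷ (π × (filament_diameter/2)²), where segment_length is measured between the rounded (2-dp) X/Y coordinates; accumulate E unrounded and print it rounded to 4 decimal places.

At z = 11.7 mm: the r=12 cylinder contributes a regular 8-gon of circumradius 12; the r=7.5 cylinder at (2.5, 10) contributes a regular 8-gon of circumradius 7.5; After the difference (first − rest): starting from the r=12 cylinder, the r=7.5 cylinder at (2.5, 10) partially overlaps it — only the 84.14 mm² overlap (of its 159.10 mm²) is removed, clipping the outline — 1 connected region; (whole slice rotated 5° about Z — lengths, areas and connectivity unchanged). The outline is a single polygon with 11 vertices. Extrusion per mm of travel: 0.4 × 0.15 / (π × 0.875²) = 0.024945. Accumulating E over each segment gives final E = 1.9412.

G0 X-11.95 Y-1.05 Z11.70
G1 X-7.71 Y-9.19 E0.2289
G1 X1.05 Y-11.95 E0.4581
G1 X9.19 Y-7.71 E0.6870
G1 X11.95 Y1.05 E0.9161
G1 X8.25 Y8.16 E1.1161
G1 X7.36 Y5.36 E1.1893
G1 X2.27 Y2.71 E1.3325
G1 X-3.20 Y4.43 E1.4755
G1 X-5.82 Y9.47 E1.6172
G1 X-9.19 Y7.71 E1.7121
G1 X-11.95 Y-1.05 E1.9412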